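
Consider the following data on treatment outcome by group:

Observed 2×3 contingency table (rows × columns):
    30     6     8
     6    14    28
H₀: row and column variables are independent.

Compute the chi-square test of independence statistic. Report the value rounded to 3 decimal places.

test statistic = 30.194

Row totals [44, 48], col totals [36, 20, 36], n=92
χ² = (30−17.22)²/17.22 + (6−9.57)²/9.57 + (8−17.22)²/17.22 + (6−18.78)²/18.78 + (14−10.43)²/10.43 + (28−18.78)²/18.78 = 30.1943
df = 2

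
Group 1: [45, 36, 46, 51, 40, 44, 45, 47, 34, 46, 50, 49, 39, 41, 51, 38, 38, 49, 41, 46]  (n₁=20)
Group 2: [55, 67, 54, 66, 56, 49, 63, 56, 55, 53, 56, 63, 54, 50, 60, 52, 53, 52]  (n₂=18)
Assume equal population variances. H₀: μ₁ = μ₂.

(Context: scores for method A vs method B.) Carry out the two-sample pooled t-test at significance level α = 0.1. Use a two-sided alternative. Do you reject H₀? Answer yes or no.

x̄₁=43.800, s₁=5.136, n₁=20
x̄₂=56.333, s₂=5.303, n₂=18
s_p² = [19·5.136² + 17·5.303²]/36 = 27.2000
SE = √(s_p²·(1/20+1/18)) = 1.6944
t = (43.800−56.333)/1.6944 = -7.3968
df = 36
p-value (two-sided) = 0.00000
At α=0.1: p < α → reject H₀

reject H₀: yes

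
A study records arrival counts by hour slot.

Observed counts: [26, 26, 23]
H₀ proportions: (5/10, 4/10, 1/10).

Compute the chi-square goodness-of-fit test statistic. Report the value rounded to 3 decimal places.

n = 75; E_i = n·p_i = [37.50, 30.00, 7.50]
χ² = (26−37.50)²/37.50 + (26−30.00)²/30.00 + (23−7.50)²/7.50 = 36.0933
df = 2

test statistic = 36.093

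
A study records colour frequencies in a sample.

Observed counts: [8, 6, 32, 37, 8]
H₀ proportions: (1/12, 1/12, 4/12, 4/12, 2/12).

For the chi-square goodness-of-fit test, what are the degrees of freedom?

df = k − 1 = 5 − 1 = 4

degrees of freedom = 4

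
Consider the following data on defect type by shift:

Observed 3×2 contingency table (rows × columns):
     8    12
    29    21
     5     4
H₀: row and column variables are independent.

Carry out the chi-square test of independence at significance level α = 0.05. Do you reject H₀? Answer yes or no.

reject H₀: no

Row totals [20, 50, 9], col totals [42, 37], n=79
χ² = (8−10.63)²/10.63 + (12−9.37)²/9.37 + (29−26.58)²/26.58 + (21−23.42)²/23.42 + (5−4.78)²/4.78 + (4−4.22)²/4.22 = 1.8822
df = 2
p-value (upper-tail) = 0.39020
At α=0.05: p ≥ α → fail to reject H₀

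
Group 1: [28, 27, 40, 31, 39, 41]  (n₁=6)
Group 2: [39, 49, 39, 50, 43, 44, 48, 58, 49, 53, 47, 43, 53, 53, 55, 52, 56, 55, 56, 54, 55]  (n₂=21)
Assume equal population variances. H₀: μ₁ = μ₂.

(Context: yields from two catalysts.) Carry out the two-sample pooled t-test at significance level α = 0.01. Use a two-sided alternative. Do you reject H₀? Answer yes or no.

x̄₁=34.333, s₁=6.377, n₁=6
x̄₂=50.048, s₂=5.696, n₂=21
s_p² = [5·6.377² + 20·5.696²]/25 = 34.0914
SE = √(s_p²·(1/6+1/21)) = 2.7028
t = (34.333−50.048)/2.7028 = -5.8140
df = 25
p-value (two-sided) = 0.00000
At α=0.01: p < α → reject H₀

reject H₀: yes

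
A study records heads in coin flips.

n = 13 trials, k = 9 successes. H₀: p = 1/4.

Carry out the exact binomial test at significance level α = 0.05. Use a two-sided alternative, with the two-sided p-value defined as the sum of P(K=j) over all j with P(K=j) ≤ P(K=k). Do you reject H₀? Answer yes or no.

reject H₀: yes

Exact binomial: n=13, k=9, p₀=1/4=0.2500
P(X=j) = C(n,j)·p₀^j·(1−p₀)^(n−j); p = Σ P(X=j) over j with P(X=j) ≤ P(X=9)
p-value (two-sided) = 0.00099
At α=0.05: p < α → reject H₀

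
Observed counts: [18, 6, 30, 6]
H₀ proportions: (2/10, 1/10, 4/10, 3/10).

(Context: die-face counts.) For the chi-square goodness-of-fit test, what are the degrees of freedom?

df = k − 1 = 4 − 1 = 3

degrees of freedom = 3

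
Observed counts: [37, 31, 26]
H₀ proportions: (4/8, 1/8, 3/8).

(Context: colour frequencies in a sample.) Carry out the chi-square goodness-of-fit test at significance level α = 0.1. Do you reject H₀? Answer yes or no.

n = 94; E_i = n·p_i = [47.00, 11.75, 35.25]
χ² = (37−47.00)²/47.00 + (31−11.75)²/11.75 + (26−35.25)²/35.25 = 36.0922
df = 2
p-value (upper-tail) = 0.00000
At α=0.1: p < α → reject H₀

reject H₀: yes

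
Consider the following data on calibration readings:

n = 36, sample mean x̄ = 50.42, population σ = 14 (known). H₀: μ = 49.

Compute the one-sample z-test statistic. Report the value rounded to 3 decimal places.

test statistic = 0.609

SE = σ/√n = 14/√36 = 2.3333
z = (x̄−μ₀)/SE = (50.42−49)/2.3333 = 0.6086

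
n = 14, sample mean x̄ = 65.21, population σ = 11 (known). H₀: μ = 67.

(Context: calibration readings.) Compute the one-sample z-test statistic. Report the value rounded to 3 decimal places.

SE = σ/√n = 11/√14 = 2.9399
z = (x̄−μ₀)/SE = (65.21−67)/2.9399 = -0.6089

test statistic = -0.609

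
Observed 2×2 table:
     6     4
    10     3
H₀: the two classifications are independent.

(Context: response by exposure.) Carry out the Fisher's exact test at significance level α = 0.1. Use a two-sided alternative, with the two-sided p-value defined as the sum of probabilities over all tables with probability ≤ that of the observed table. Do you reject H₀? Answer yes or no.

reject H₀: no

Margins: r₁=10, r₂=13, c₁=16, c₂=7, n=23
p_obs = C(10,6)·C(13,10)/C(23,16); sum pmf over tables with pmf ≤ p_obs
p-value (two-sided) = 0.65002
At α=0.1: p ≥ α → fail to reject H₀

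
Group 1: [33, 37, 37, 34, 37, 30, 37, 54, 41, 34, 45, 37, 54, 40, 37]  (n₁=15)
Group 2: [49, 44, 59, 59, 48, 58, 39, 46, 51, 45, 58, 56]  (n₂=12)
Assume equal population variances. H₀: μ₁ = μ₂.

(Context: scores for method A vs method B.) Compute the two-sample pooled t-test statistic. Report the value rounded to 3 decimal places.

test statistic = -4.423

x̄₁=39.133, s₁=6.978, n₁=15
x̄₂=51.000, s₂=6.862, n₂=12
s_p² = [14·6.978² + 11·6.862²]/25 = 47.9893
SE = √(s_p²·(1/15+1/12)) = 2.6830
t = (39.133−51.000)/2.6830 = -4.4229
df = 25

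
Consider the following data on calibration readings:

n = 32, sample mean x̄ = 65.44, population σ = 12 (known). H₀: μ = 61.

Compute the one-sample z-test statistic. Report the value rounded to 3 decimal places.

test statistic = 2.093

SE = σ/√n = 12/√32 = 2.1213
z = (x̄−μ₀)/SE = (65.44−61)/2.1213 = 2.0930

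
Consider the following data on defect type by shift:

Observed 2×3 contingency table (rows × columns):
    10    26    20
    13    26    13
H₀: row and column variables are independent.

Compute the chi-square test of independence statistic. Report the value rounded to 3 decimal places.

test statistic = 1.730

Row totals [56, 52], col totals [23, 52, 33], n=108
χ² = (10−11.93)²/11.93 + (26−26.96)²/26.96 + (20−17.11)²/17.11 + (13−11.07)²/11.07 + (26−25.04)²/25.04 + (13−15.89)²/15.89 = 1.7304
df = 2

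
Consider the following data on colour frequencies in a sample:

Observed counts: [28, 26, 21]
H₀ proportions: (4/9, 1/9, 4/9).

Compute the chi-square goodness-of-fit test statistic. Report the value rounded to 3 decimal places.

test statistic = 42.870

n = 75; E_i = n·p_i = [33.33, 8.33, 33.33]
χ² = (28−33.33)²/33.33 + (26−8.33)²/8.33 + (21−33.33)²/33.33 = 42.8700
df = 2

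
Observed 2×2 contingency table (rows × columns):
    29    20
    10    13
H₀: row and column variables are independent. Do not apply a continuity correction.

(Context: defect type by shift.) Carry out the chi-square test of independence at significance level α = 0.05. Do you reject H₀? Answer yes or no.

reject H₀: no

Row totals [49, 23], col totals [39, 33], n=72
χ² = (29−26.54)²/26.54 + (20−22.46)²/22.46 + (10−12.46)²/12.46 + (13−10.54)²/10.54 = 1.5552
df = 1
p-value (upper-tail) = 0.21237
At α=0.05: p ≥ α → fail to reject H₀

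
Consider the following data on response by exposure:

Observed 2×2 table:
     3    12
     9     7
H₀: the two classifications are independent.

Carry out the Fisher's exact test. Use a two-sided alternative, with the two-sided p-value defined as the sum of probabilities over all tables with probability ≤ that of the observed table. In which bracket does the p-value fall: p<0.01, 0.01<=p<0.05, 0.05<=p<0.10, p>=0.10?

Margins: r₁=15, r₂=16, c₁=12, c₂=19, n=31
p_obs = C(15,3)·C(16,9)/C(31,12); sum pmf over tables with pmf ≤ p_obs
p-value (two-sided) = 0.06589
→ bracket: 0.05<=p<0.10

p-value bracket: 0.05<=p<0.10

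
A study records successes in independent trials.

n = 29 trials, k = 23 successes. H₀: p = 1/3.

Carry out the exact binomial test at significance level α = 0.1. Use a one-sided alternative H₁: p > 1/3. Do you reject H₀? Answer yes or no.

reject H₀: yes

Exact binomial: n=29, k=23, p₀=1/3=0.3333
P(X≥23) from Σ C(n,i)·p₀^i·(1−p₀)^(n−i)
p-value (one-sided, H₁ greater) = 0.00000
At α=0.1: p < α → reject H₀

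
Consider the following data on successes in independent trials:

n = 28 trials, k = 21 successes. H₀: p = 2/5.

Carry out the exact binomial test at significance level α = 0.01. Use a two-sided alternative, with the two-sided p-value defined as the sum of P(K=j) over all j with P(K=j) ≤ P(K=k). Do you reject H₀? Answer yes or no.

Exact binomial: n=28, k=21, p₀=2/5=0.4000
P(X=j) = C(n,j)·p₀^j·(1−p₀)^(n−j); p = Σ P(X=j) over j with P(X=j) ≤ P(X=21)
p-value (two-sided) = 0.00030
At α=0.01: p < α → reject H₀

reject H₀: yes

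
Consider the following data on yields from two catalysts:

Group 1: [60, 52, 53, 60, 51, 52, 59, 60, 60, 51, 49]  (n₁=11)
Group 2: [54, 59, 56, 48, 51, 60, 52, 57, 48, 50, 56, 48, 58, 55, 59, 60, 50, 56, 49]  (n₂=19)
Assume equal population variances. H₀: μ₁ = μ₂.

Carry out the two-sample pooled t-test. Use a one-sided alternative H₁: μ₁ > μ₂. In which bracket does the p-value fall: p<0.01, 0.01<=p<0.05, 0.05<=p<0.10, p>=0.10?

p-value bracket: p>=0.10

x̄₁=55.182, s₁=4.535, n₁=11
x̄₂=54.000, s₂=4.333, n₂=19
s_p² = [10·4.535² + 18·4.333²]/28 = 19.4156
SE = √(s_p²·(1/11+1/19)) = 1.6694
t = (55.182−54.000)/1.6694 = 0.7079
df = 28
p-value (one-sided, H₁ greater) = 0.24242
→ bracket: p>=0.10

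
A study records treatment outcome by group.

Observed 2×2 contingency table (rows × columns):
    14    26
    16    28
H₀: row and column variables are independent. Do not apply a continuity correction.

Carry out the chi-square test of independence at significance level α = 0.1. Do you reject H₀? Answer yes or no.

Row totals [40, 44], col totals [30, 54], n=84
χ² = (14−14.29)²/14.29 + (26−25.71)²/25.71 + (16−15.71)²/15.71 + (28−28.29)²/28.29 = 0.0170
df = 1
p-value (upper-tail) = 0.89635
At α=0.1: p ≥ α → fail to reject H₀

reject H₀: no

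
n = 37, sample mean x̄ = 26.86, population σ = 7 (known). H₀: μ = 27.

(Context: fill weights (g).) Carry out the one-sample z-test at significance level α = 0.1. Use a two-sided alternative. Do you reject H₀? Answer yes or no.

reject H₀: no

SE = σ/√n = 7/√37 = 1.1508
z = (x̄−μ₀)/SE = (26.86−27)/1.1508 = -0.1217
p-value (two-sided) = 0.90317
At α=0.1: p ≥ α → fail to reject H₀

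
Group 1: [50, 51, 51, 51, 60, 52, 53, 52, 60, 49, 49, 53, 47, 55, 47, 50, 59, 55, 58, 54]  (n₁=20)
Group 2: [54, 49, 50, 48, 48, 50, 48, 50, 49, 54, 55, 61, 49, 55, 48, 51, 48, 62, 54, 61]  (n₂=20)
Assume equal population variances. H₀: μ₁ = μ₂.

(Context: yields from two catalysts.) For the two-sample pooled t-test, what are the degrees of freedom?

degrees of freedom = 38

df = n₁ + n₂ − 2 = 20 + 20 − 2 = 38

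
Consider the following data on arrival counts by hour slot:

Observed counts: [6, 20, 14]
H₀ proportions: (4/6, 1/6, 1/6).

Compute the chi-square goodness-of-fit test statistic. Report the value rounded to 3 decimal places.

n = 40; E_i = n·p_i = [26.67, 6.67, 6.67]
χ² = (6−26.67)²/26.67 + (20−6.67)²/6.67 + (14−6.67)²/6.67 = 50.7500
df = 2

test statistic = 50.750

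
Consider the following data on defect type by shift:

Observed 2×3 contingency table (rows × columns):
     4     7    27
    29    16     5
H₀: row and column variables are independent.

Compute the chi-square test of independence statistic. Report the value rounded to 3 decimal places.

test statistic = 36.631

Row totals [38, 50], col totals [33, 23, 32], n=88
χ² = (4−14.25)²/14.25 + (7−9.93)²/9.93 + (27−13.82)²/13.82 + (29−18.75)²/18.75 + (16−13.07)²/13.07 + (5−18.18)²/18.18 = 36.6309
df = 2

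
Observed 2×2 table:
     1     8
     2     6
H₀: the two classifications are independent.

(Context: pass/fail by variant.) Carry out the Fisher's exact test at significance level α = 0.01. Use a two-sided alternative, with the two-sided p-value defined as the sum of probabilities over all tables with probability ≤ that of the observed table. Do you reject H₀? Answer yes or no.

Margins: r₁=9, r₂=8, c₁=3, c₂=14, n=17
p_obs = C(9,1)·C(8,2)/C(17,3); sum pmf over tables with pmf ≤ p_obs
p-value (two-sided) = 0.57647
At α=0.01: p ≥ α → fail to reject H₀

reject H₀: no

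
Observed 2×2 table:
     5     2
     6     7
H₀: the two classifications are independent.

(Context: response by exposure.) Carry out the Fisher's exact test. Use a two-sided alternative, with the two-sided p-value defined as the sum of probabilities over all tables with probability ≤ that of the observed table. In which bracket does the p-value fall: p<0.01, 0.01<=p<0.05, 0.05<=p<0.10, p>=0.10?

p-value bracket: p>=0.10

Margins: r₁=7, r₂=13, c₁=11, c₂=9, n=20
p_obs = C(7,5)·C(13,6)/C(20,11); sum pmf over tables with pmf ≤ p_obs
p-value (two-sided) = 0.37423
→ bracket: p>=0.10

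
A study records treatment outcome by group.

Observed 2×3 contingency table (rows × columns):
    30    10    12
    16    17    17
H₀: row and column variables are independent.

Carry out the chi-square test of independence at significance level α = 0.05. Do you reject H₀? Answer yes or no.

reject H₀: yes

Row totals [52, 50], col totals [46, 27, 29], n=102
χ² = (30−23.45)²/23.45 + (10−13.76)²/13.76 + (12−14.78)²/14.78 + (16−22.55)²/22.55 + (17−13.24)²/13.24 + (17−14.22)²/14.22 = 6.9012
df = 2
p-value (upper-tail) = 0.03173
At α=0.05: p < α → reject H₀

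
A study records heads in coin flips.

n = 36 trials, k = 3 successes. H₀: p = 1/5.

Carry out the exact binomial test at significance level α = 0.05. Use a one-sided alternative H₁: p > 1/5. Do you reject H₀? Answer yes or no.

reject H₀: no

Exact binomial: n=36, k=3, p₀=1/5=0.2000
P(X≥3) from Σ C(n,i)·p₀^i·(1−p₀)^(n−i)
p-value (one-sided, H₁ greater) = 0.98398
At α=0.05: p ≥ α → fail to reject H₀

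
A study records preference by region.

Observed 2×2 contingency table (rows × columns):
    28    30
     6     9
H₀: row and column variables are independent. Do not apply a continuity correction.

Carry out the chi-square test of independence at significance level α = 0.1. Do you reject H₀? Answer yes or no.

Row totals [58, 15], col totals [34, 39], n=73
χ² = (28−27.01)²/27.01 + (30−30.99)²/30.99 + (6−6.99)²/6.99 + (9−8.01)²/8.01 = 0.3280
df = 1
p-value (upper-tail) = 0.56682
At α=0.1: p ≥ α → fail to reject H₀

reject H₀: no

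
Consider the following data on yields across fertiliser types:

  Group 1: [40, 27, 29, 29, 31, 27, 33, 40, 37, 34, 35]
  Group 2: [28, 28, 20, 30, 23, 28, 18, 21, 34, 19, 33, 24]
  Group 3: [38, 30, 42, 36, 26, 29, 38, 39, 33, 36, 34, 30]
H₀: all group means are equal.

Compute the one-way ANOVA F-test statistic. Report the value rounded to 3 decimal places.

Group means [32.91, 25.50, 34.25], grand mean 30.829
SSB = Σnᵢ(x̄ᵢ−x̄)² = 528.812; SSW = ΣΣ(x−x̄ᵢ)² = 802.159
MSB = 528.812/2 = 264.4062; MSW = 802.159/32 = 25.0675
F = MSB/MSW = 10.5478
df = (2, 32)

test statistic = 10.548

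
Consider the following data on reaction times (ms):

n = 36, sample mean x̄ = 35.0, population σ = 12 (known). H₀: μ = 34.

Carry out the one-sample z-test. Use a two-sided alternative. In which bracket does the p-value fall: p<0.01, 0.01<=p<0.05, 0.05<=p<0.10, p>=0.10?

SE = σ/√n = 12/√36 = 2.0000
z = (x̄−μ₀)/SE = (35.0−34)/2.0000 = 0.5000
p-value (two-sided) = 0.61708
→ bracket: p>=0.10

p-value bracket: p>=0.10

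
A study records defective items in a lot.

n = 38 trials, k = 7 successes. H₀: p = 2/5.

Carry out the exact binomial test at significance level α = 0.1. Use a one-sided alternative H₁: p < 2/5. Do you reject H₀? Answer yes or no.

reject H₀: yes

Exact binomial: n=38, k=7, p₀=2/5=0.4000
P(X≤7) from Σ C(n,i)·p₀^i·(1−p₀)^(n−i)
p-value (one-sided, H₁ less) = 0.00395
At α=0.1: p < α → reject H₀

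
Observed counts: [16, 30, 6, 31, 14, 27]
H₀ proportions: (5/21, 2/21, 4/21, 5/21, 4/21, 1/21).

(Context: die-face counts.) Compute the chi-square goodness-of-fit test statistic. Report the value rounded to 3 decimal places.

test statistic = 126.713

n = 124; E_i = n·p_i = [29.52, 11.81, 23.62, 29.52, 23.62, 5.90]
χ² = (16−29.52)²/29.52 + (30−11.81)²/11.81 + (6−23.62)²/23.62 + (31−29.52)²/29.52 + (14−23.62)²/23.62 + (27−5.90)²/5.90 = 126.7129
df = 5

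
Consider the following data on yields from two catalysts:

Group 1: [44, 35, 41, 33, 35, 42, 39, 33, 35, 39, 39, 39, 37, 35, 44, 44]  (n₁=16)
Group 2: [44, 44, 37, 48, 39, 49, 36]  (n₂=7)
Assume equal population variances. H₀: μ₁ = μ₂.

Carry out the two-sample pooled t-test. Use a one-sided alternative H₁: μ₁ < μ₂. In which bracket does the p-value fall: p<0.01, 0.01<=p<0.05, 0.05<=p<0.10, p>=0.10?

p-value bracket: 0.01<=p<0.05

x̄₁=38.375, s₁=3.845, n₁=16
x̄₂=42.429, s₂=5.192, n₂=7
s_p² = [15·3.845² + 6·5.192²]/21 = 18.2602
SE = √(s_p²·(1/16+1/7)) = 1.9365
t = (38.375−42.429)/1.9365 = -2.0933
df = 21
p-value (one-sided, H₁ less) = 0.02432
→ bracket: 0.01<=p<0.05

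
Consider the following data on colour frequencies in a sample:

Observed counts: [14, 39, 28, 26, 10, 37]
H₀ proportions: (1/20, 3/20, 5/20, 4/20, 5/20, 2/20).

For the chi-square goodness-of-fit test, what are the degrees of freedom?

degrees of freedom = 5

df = k − 1 = 6 − 1 = 5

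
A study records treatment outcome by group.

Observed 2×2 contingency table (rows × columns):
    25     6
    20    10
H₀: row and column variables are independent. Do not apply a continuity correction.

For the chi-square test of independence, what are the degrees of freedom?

df = (r−1)(c−1) = (2−1)·(2−1) = 1

degrees of freedom = 1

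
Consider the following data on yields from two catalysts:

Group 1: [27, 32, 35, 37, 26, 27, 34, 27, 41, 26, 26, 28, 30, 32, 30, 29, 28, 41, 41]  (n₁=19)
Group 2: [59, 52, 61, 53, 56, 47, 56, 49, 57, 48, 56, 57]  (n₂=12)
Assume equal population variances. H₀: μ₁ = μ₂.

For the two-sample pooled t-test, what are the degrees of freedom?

degrees of freedom = 29

df = n₁ + n₂ − 2 = 19 + 12 − 2 = 29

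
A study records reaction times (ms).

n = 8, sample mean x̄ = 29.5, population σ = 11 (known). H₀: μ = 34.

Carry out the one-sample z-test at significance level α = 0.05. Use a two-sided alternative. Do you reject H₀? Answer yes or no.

SE = σ/√n = 11/√8 = 3.8891
z = (x̄−μ₀)/SE = (29.5−34)/3.8891 = -1.1571
p-value (two-sided) = 0.24724
At α=0.05: p ≥ α → fail to reject H₀

reject H₀: no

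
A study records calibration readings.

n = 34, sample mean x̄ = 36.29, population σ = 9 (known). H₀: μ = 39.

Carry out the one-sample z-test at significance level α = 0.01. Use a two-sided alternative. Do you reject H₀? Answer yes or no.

SE = σ/√n = 9/√34 = 1.5435
z = (x̄−μ₀)/SE = (36.29−39)/1.5435 = -1.7558
p-value (two-sided) = 0.07913
At α=0.01: p ≥ α → fail to reject H₀

reject H₀: no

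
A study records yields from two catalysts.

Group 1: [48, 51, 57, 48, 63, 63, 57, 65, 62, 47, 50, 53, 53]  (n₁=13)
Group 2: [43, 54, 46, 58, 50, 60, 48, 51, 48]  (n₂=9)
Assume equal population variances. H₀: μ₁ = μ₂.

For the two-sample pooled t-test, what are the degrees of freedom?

degrees of freedom = 20

df = n₁ + n₂ − 2 = 13 + 9 − 2 = 20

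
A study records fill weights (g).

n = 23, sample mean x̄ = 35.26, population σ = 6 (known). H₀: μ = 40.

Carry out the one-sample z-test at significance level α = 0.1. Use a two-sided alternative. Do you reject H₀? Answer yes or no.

SE = σ/√n = 6/√23 = 1.2511
z = (x̄−μ₀)/SE = (35.26−40)/1.2511 = -3.7887
p-value (two-sided) = 0.00015
At α=0.1: p < α → reject H₀

reject H₀: yes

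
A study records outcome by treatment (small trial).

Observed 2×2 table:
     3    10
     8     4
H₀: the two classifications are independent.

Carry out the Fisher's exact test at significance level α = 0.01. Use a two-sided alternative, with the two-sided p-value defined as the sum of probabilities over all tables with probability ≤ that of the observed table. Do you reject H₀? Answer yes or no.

Margins: r₁=13, r₂=12, c₁=11, c₂=14, n=25
p_obs = C(13,3)·C(12,8)/C(25,11); sum pmf over tables with pmf ≤ p_obs
p-value (two-sided) = 0.04718
At α=0.01: p ≥ α → fail to reject H₀

reject H₀: no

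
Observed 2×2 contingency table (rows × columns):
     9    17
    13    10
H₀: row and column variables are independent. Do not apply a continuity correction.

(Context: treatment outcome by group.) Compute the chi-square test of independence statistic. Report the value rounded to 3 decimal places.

test statistic = 2.367

Row totals [26, 23], col totals [22, 27], n=49
χ² = (9−11.67)²/11.67 + (17−14.33)²/14.33 + (13−10.33)²/10.33 + (10−12.67)²/12.67 = 2.3673
df = 1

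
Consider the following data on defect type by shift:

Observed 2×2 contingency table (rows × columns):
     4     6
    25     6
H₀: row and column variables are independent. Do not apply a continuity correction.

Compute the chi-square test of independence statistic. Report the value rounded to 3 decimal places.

test statistic = 6.034

Row totals [10, 31], col totals [29, 12], n=41
χ² = (4−7.07)²/7.07 + (6−2.93)²/2.93 + (25−21.93)²/21.93 + (6−9.07)²/9.07 = 6.0337
df = 1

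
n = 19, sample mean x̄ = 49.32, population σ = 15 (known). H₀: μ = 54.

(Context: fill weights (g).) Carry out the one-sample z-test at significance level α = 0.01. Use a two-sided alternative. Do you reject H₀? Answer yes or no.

reject H₀: no

SE = σ/√n = 15/√19 = 3.4412
z = (x̄−μ₀)/SE = (49.32−54)/3.4412 = -1.3600
p-value (two-sided) = 0.17384
At α=0.01: p ≥ α → fail to reject H₀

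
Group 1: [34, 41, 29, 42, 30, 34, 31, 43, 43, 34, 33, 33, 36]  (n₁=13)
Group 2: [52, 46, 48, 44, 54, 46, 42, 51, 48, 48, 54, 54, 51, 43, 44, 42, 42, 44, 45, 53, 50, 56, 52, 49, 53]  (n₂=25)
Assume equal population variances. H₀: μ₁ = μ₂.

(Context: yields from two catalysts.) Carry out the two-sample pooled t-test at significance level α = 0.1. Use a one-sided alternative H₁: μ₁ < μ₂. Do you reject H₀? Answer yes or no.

reject H₀: yes

x̄₁=35.615, s₁=4.976, n₁=13
x̄₂=48.440, s₂=4.426, n₂=25
s_p² = [12·4.976² + 24·4.426²]/36 = 21.3121
SE = √(s_p²·(1/13+1/25)) = 1.5786
t = (35.615−48.440)/1.5786 = -8.1242
df = 36
p-value (one-sided, H₁ less) = 0.00000
At α=0.1: p < α → reject H₀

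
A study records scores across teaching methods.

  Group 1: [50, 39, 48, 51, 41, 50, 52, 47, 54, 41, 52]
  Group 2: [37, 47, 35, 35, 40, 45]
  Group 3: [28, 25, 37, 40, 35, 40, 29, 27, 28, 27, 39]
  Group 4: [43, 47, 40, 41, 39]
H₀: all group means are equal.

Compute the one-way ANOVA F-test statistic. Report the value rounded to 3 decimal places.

test statistic = 16.349

Group means [47.73, 39.83, 32.27, 42.00], grand mean 40.273
SSB = Σnᵢ(x̄ᵢ−x̄)² = 1331.348; SSW = ΣΣ(x−x̄ᵢ)² = 787.197
MSB = 1331.348/3 = 443.7828; MSW = 787.197/29 = 27.1447
F = MSB/MSW = 16.3488
df = (3, 29)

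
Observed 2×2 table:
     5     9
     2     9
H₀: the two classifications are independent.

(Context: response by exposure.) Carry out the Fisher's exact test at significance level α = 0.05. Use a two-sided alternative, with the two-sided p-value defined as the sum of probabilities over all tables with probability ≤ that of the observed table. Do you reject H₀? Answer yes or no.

Margins: r₁=14, r₂=11, c₁=7, c₂=18, n=25
p_obs = C(14,5)·C(11,2)/C(25,7); sum pmf over tables with pmf ≤ p_obs
p-value (two-sided) = 0.40652
At α=0.05: p ≥ α → fail to reject H₀

reject H₀: no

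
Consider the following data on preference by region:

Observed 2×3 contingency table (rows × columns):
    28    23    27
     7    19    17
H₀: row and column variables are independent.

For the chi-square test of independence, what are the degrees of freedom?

df = (r−1)(c−1) = (2−1)·(3−1) = 2

degrees of freedom = 2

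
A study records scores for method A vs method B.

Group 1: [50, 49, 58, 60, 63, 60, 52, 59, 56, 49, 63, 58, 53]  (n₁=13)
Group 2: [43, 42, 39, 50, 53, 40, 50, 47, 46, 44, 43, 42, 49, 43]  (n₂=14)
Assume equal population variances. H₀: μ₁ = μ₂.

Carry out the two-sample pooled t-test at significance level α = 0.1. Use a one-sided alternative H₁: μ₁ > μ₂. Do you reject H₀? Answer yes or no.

x̄₁=56.154, s₁=5.047, n₁=13
x̄₂=45.071, s₂=4.178, n₂=14
s_p² = [12·5.047² + 13·4.178²]/25 = 21.3048
SE = √(s_p²·(1/13+1/14)) = 1.7778
t = (56.154−45.071)/1.7778 = 6.2337
df = 25
p-value (one-sided, H₁ greater) = 0.00000
At α=0.1: p < α → reject H₀

reject H₀: yes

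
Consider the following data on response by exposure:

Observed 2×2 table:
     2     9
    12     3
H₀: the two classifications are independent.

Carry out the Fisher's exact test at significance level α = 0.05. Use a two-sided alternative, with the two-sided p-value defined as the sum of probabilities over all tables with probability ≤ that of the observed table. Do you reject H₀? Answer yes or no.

reject H₀: yes

Margins: r₁=11, r₂=15, c₁=14, c₂=12, n=26
p_obs = C(11,2)·C(15,12)/C(26,14); sum pmf over tables with pmf ≤ p_obs
p-value (two-sided) = 0.00431
At α=0.05: p < α → reject H₀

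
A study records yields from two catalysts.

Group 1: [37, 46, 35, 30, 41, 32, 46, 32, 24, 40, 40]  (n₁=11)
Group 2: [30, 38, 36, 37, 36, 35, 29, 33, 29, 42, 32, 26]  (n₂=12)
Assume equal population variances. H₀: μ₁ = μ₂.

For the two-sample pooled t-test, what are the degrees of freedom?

df = n₁ + n₂ − 2 = 11 + 12 − 2 = 21

degrees of freedom = 21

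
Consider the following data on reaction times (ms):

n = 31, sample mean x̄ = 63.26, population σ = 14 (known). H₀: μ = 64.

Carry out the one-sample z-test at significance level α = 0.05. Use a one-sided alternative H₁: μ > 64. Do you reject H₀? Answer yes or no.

SE = σ/√n = 14/√31 = 2.5145
z = (x̄−μ₀)/SE = (63.26−64)/2.5145 = -0.2943
p-value (one-sided, H₁ greater) = 0.61573
At α=0.05: p ≥ α → fail to reject H₀

reject H₀: no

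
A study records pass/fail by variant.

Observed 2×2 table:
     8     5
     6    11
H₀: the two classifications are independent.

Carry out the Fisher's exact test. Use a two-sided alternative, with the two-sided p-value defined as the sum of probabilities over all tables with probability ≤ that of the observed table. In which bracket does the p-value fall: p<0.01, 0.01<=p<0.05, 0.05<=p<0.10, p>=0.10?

p-value bracket: p>=0.10

Margins: r₁=13, r₂=17, c₁=14, c₂=16, n=30
p_obs = C(13,8)·C(17,6)/C(30,14); sum pmf over tables with pmf ≤ p_obs
p-value (two-sided) = 0.26851
→ bracket: p>=0.10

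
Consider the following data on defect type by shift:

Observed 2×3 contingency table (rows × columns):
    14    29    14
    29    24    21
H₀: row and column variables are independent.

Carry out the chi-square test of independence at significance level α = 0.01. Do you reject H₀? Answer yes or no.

reject H₀: no

Row totals [57, 74], col totals [43, 53, 35], n=131
χ² = (14−18.71)²/18.71 + (29−23.06)²/23.06 + (14−15.23)²/15.23 + (29−24.29)²/24.29 + (24−29.94)²/29.94 + (21−19.77)²/19.77 = 4.9820
df = 2
p-value (upper-tail) = 0.08283
At α=0.01: p ≥ α → fail to reject H₀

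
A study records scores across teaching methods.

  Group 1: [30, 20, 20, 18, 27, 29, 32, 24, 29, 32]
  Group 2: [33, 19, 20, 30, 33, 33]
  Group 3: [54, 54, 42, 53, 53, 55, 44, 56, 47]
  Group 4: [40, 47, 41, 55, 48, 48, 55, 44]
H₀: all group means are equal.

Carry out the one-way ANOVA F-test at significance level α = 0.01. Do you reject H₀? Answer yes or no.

Group means [26.10, 28.00, 50.89, 47.25], grand mean 38.333
SSB = Σnᵢ(x̄ᵢ−x̄)² = 4192.044; SSW = ΣΣ(x−x̄ᵢ)² = 907.289
MSB = 4192.044/3 = 1397.3481; MSW = 907.289/29 = 31.2858
F = MSB/MSW = 44.6639
df = (3, 29)
p-value (upper-tail) = 0.00000
At α=0.01: p < α → reject H₀

reject H₀: yes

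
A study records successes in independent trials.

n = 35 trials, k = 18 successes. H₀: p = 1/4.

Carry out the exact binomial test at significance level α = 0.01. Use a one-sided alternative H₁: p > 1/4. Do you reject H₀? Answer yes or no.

reject H₀: yes

Exact binomial: n=35, k=18, p₀=1/4=0.2500
P(X≥18) from Σ C(n,i)·p₀^i·(1−p₀)^(n−i)
p-value (one-sided, H₁ greater) = 0.00070
At α=0.01: p < α → reject H₀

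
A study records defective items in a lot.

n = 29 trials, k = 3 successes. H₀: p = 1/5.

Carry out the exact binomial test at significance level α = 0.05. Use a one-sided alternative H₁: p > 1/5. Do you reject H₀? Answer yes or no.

reject H₀: no

Exact binomial: n=29, k=3, p₀=1/5=0.2000
P(X≥3) from Σ C(n,i)·p₀^i·(1−p₀)^(n−i)
p-value (one-sided, H₁ greater) = 0.94797
At α=0.05: p ≥ α → fail to reject H₀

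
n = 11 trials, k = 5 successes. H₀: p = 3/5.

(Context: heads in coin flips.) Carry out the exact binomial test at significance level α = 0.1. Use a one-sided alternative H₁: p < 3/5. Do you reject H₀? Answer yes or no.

Exact binomial: n=11, k=5, p₀=3/5=0.6000
P(X≤5) from Σ C(n,i)·p₀^i·(1−p₀)^(n−i)
p-value (one-sided, H₁ less) = 0.24650
At α=0.1: p ≥ α → fail to reject H₀

reject H₀: no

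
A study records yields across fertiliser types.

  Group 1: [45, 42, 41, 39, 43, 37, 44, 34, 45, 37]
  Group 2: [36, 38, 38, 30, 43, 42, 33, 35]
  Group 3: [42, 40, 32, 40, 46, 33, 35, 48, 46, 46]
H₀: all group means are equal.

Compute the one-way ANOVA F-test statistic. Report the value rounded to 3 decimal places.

test statistic = 1.881

Group means [40.70, 36.88, 40.80], grand mean 39.643
SSB = Σnᵢ(x̄ᵢ−x̄)² = 85.854; SSW = ΣΣ(x−x̄ᵢ)² = 570.575
MSB = 85.854/2 = 42.9268; MSW = 570.575/25 = 22.8230
F = MSB/MSW = 1.8809
df = (2, 25)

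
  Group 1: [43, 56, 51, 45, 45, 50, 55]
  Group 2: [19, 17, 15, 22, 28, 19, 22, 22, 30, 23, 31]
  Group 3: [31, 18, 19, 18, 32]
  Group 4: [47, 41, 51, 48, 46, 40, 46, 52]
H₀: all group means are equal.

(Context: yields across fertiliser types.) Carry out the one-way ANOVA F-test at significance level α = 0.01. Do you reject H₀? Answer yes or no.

Group means [49.29, 22.55, 23.60, 46.38], grand mean 34.903
SSB = Σnᵢ(x̄ᵢ−x̄)² = 4819.479; SSW = ΣΣ(x−x̄ᵢ)² = 763.231
MSB = 4819.479/3 = 1606.4929; MSW = 763.231/27 = 28.2678
F = MSB/MSW = 56.8312
df = (3, 27)
p-value (upper-tail) = 0.00000
At α=0.01: p < α → reject H₀

reject H₀: yes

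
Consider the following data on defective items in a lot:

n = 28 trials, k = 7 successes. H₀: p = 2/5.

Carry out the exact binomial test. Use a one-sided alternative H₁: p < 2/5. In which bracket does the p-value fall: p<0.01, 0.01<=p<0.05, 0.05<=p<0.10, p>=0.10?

Exact binomial: n=28, k=7, p₀=2/5=0.4000
P(X≤7) from Σ C(n,i)·p₀^i·(1−p₀)^(n−i)
p-value (one-sided, H₁ less) = 0.07401
→ bracket: 0.05<=p<0.10

p-value bracket: 0.05<=p<0.10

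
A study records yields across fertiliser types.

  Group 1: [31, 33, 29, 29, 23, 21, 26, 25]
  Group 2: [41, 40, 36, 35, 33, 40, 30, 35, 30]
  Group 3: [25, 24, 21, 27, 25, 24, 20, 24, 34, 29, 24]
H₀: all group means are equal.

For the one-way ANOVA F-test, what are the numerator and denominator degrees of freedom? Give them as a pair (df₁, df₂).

degrees of freedom = [2, 25]

k = 3 groups, N = 28 total
df = (k−1, N−k) = (3−1, 28−3) = (2, 25)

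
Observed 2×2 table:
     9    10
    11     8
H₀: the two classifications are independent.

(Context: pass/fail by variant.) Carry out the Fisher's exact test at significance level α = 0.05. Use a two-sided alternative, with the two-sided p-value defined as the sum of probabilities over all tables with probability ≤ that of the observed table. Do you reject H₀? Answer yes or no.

Margins: r₁=19, r₂=19, c₁=20, c₂=18, n=38
p_obs = C(19,9)·C(19,11)/C(38,20); sum pmf over tables with pmf ≤ p_obs
p-value (two-sided) = 0.74585
At α=0.05: p ≥ α → fail to reject H₀

reject H₀: no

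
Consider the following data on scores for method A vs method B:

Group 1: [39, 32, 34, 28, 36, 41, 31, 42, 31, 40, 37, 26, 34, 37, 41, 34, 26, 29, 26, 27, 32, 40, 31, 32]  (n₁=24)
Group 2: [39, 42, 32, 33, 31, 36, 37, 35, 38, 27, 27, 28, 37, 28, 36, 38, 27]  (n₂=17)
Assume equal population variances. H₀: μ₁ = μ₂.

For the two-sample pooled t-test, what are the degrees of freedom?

df = n₁ + n₂ − 2 = 24 + 17 − 2 = 39

degrees of freedom = 39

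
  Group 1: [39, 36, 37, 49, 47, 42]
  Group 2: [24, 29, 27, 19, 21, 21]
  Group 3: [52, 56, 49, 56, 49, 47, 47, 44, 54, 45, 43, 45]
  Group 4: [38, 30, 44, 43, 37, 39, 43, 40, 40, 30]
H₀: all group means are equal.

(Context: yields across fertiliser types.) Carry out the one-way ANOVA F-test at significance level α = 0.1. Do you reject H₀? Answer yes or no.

reject H₀: yes

Group means [41.67, 23.50, 48.92, 38.40], grand mean 40.059
SSB = Σnᵢ(x̄ᵢ−x̄)² = 2629.732; SSW = ΣΣ(x−x̄ᵢ)² = 674.150
MSB = 2629.732/3 = 876.5775; MSW = 674.150/30 = 22.4717
F = MSB/MSW = 39.0081
df = (3, 30)
p-value (upper-tail) = 0.00000
At α=0.1: p < α → reject H₀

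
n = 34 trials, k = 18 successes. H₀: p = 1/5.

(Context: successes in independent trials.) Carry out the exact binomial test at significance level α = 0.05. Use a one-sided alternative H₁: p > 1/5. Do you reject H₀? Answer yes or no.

reject H₀: yes

Exact binomial: n=34, k=18, p₀=1/5=0.2000
P(X≥18) from Σ C(n,i)·p₀^i·(1−p₀)^(n−i)
p-value (one-sided, H₁ greater) = 0.00002
At α=0.05: p < α → reject H₀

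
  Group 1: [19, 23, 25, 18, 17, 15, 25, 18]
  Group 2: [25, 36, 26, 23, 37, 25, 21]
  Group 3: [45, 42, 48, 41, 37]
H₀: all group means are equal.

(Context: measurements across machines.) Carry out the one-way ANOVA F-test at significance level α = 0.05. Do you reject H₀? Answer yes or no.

reject H₀: yes

Group means [20.00, 27.57, 42.60], grand mean 28.300
SSB = Σnᵢ(x̄ᵢ−x̄)² = 1577.286; SSW = ΣΣ(x−x̄ᵢ)² = 410.914
MSB = 1577.286/2 = 788.6429; MSW = 410.914/17 = 24.1714
F = MSB/MSW = 32.6271
df = (2, 17)
p-value (upper-tail) = 0.00000
At α=0.05: p < α → reject H₀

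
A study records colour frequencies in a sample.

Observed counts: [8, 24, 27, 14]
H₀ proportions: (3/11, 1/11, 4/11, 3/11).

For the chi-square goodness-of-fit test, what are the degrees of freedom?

degrees of freedom = 3

df = k − 1 = 4 − 1 = 3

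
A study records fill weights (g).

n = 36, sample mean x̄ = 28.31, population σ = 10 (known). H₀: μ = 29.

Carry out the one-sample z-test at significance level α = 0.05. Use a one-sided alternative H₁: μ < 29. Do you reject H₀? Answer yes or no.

SE = σ/√n = 10/√36 = 1.6667
z = (x̄−μ₀)/SE = (28.31−29)/1.6667 = -0.4140
p-value (one-sided, H₁ less) = 0.33944
At α=0.05: p ≥ α → fail to reject H₀

reject H₀: no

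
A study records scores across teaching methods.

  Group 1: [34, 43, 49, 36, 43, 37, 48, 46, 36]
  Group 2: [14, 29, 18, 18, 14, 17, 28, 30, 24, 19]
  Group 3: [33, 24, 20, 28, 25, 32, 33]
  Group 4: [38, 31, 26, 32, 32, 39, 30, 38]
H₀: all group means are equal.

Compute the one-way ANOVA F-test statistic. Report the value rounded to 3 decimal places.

Group means [41.33, 21.10, 27.86, 33.25], grand mean 30.706
SSB = Σnᵢ(x̄ᵢ−x̄)² = 2047.802; SSW = ΣΣ(x−x̄ᵢ)² = 903.257
MSB = 2047.802/3 = 682.6006; MSW = 903.257/30 = 30.1086
F = MSB/MSW = 22.6713
df = (3, 30)

test statistic = 22.671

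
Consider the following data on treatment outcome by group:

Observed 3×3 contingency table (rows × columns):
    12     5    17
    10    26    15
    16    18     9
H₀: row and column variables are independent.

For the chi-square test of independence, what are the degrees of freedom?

degrees of freedom = 4

df = (r−1)(c−1) = (3−1)·(3−1) = 4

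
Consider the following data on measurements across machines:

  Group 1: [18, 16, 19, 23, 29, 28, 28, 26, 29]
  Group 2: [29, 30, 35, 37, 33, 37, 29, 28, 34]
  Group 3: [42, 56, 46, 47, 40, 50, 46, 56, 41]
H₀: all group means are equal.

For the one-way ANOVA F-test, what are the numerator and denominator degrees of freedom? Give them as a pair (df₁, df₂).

degrees of freedom = [2, 24]

k = 3 groups, N = 27 total
df = (k−1, N−k) = (3−1, 27−3) = (2, 24)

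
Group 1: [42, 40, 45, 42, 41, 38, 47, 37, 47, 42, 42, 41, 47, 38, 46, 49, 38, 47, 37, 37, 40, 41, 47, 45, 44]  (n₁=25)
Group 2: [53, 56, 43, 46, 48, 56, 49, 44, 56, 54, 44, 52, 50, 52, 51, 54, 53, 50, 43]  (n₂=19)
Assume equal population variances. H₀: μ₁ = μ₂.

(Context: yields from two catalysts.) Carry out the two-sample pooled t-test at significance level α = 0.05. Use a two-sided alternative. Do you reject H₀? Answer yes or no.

reject H₀: yes

x̄₁=42.400, s₁=3.775, n₁=25
x̄₂=50.211, s₂=4.454, n₂=19
s_p² = [24·3.775² + 18·4.454²]/42 = 16.6466
SE = √(s_p²·(1/25+1/19)) = 1.2418
t = (42.400−50.211)/1.2418 = -6.2898
df = 42
p-value (two-sided) = 0.00000
At α=0.05: p < α → reject H₀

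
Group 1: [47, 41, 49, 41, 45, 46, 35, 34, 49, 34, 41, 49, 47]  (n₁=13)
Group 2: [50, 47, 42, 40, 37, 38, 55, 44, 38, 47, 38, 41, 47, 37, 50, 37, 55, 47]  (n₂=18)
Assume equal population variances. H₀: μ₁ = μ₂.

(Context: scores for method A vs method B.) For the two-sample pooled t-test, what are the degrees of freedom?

df = n₁ + n₂ − 2 = 13 + 18 − 2 = 29

degrees of freedom = 29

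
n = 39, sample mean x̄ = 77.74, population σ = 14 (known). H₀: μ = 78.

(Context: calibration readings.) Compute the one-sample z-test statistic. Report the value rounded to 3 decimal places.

SE = σ/√n = 14/√39 = 2.2418
z = (x̄−μ₀)/SE = (77.74−78)/2.2418 = -0.1160

test statistic = -0.116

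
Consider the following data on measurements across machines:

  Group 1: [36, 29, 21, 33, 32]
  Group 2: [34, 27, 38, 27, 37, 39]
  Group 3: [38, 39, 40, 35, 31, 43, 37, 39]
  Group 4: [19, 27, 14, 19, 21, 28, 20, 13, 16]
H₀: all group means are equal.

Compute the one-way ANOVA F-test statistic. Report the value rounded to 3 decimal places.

test statistic = 20.836

Group means [30.20, 33.67, 37.75, 19.67], grand mean 29.714
SSB = Σnᵢ(x̄ᵢ−x̄)² = 1520.081; SSW = ΣΣ(x−x̄ᵢ)² = 583.633
MSB = 1520.081/3 = 506.6937; MSW = 583.633/24 = 24.3181
F = MSB/MSW = 20.8361
df = (3, 24)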